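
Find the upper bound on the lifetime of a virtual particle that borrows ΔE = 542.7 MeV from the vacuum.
6.064 × 10^-25 s

Using the energy-time uncertainty principle:
ΔEΔt ≥ ℏ/2

For a virtual particle borrowing energy ΔE, the maximum lifetime is:
Δt_max = ℏ/(2ΔE)

Converting energy:
ΔE = 542.7 MeV = 8.695e-11 J

Δt_max = (1.055e-34 J·s) / (2 × 8.695e-11 J)
Δt_max = 6.064e-25 s = 6.064 × 10^-25 s

Virtual particles with higher borrowed energy exist for shorter times.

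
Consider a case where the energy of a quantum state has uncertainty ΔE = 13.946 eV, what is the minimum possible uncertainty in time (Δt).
23.599 as

Using the energy-time uncertainty principle:
ΔEΔt ≥ ℏ/2

The minimum uncertainty in time is:
Δt_min = ℏ/(2ΔE)
Δt_min = (1.055e-34 J·s) / (2 × 2.234e-18 J)
Δt_min = 2.360e-17 s = 23.599 as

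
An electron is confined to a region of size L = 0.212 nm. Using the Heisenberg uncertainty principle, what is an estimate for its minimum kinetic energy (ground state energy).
211.929 meV

Using the uncertainty principle to estimate ground state energy:

1. The position uncertainty is approximately the confinement size:
   Δx ≈ L = 2.120e-10 m

2. From ΔxΔp ≥ ℏ/2, the minimum momentum uncertainty is:
   Δp ≈ ℏ/(2L) = 2.487e-25 kg·m/s

3. The kinetic energy is approximately:
   KE ≈ (Δp)²/(2m) = (2.487e-25)²/(2 × 9.109e-31 kg)
   KE ≈ 3.395e-20 J = 211.929 meV

This is an order-of-magnitude estimate of the ground state energy.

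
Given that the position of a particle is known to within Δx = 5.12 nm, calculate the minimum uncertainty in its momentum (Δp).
1.030 × 10^-26 kg·m/s

Using the Heisenberg uncertainty principle:
ΔxΔp ≥ ℏ/2

The minimum uncertainty in momentum is:
Δp_min = ℏ/(2Δx)
Δp_min = (1.055e-34 J·s) / (2 × 5.120e-09 m)
Δp_min = 1.030e-26 kg·m/s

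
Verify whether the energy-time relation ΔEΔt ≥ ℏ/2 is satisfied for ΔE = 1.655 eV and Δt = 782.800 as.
Yes, it satisfies the uncertainty relation.

Calculate the product ΔEΔt:
ΔE = 1.655 eV = 2.652e-19 J
ΔEΔt = (2.652e-19 J) × (7.828e-16 s)
ΔEΔt = 2.076e-34 J·s

Compare to the minimum allowed value ℏ/2:
ℏ/2 = 5.273e-35 J·s

Since ΔEΔt = 2.076e-34 J·s ≥ 5.273e-35 J·s = ℏ/2,
this satisfies the uncertainty relation.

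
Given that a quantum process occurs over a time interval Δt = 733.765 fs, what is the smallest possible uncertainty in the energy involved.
448.517 μeV

Using the energy-time uncertainty principle:
ΔEΔt ≥ ℏ/2

The minimum uncertainty in energy is:
ΔE_min = ℏ/(2Δt)
ΔE_min = (1.055e-34 J·s) / (2 × 7.338e-13 s)
ΔE_min = 7.186e-23 J = 448.517 μeV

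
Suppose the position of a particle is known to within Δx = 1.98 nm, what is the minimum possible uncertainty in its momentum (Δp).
2.663 × 10^-26 kg·m/s

Using the Heisenberg uncertainty principle:
ΔxΔp ≥ ℏ/2

The minimum uncertainty in momentum is:
Δp_min = ℏ/(2Δx)
Δp_min = (1.055e-34 J·s) / (2 × 1.980e-09 m)
Δp_min = 2.663e-26 kg·m/s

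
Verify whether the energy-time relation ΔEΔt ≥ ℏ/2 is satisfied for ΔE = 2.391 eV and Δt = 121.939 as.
No, it violates the uncertainty relation.

Calculate the product ΔEΔt:
ΔE = 2.391 eV = 3.831e-19 J
ΔEΔt = (3.831e-19 J) × (1.219e-16 s)
ΔEΔt = 4.671e-35 J·s

Compare to the minimum allowed value ℏ/2:
ℏ/2 = 5.273e-35 J·s

Since ΔEΔt = 4.671e-35 J·s < 5.273e-35 J·s = ℏ/2,
this violates the uncertainty relation.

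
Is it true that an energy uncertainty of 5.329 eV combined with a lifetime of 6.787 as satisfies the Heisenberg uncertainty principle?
No, it violates the uncertainty relation.

Calculate the product ΔEΔt:
ΔE = 5.329 eV = 8.538e-19 J
ΔEΔt = (8.538e-19 J) × (6.787e-18 s)
ΔEΔt = 5.795e-36 J·s

Compare to the minimum allowed value ℏ/2:
ℏ/2 = 5.273e-35 J·s

Since ΔEΔt = 5.795e-36 J·s < 5.273e-35 J·s = ℏ/2,
this violates the uncertainty relation.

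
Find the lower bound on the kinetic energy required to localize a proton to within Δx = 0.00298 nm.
584.146 meV

Localizing a particle requires giving it sufficient momentum uncertainty:

1. From uncertainty principle: Δp ≥ ℏ/(2Δx)
   Δp_min = (1.055e-34 J·s) / (2 × 2.980e-12 m)
   Δp_min = 1.769e-23 kg·m/s

2. This momentum uncertainty corresponds to kinetic energy:
   KE ≈ (Δp)²/(2m) = (1.769e-23)²/(2 × 1.673e-27 kg)
   KE = 9.359e-20 J = 584.146 meV

Tighter localization requires more energy.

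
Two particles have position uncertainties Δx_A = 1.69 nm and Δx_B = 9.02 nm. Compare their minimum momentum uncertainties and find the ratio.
Particle A has the larger minimum momentum uncertainty, by a factor of 5.34.

For each particle, the minimum momentum uncertainty is Δp_min = ℏ/(2Δx):

Particle A: Δp_A = ℏ/(2×1.690e-09 m) = 3.120e-26 kg·m/s
Particle B: Δp_B = ℏ/(2×9.020e-09 m) = 5.846e-27 kg·m/s

Ratio: Δp_A/Δp_B = 5.34

Since Δp_min ∝ 1/Δx, the particle with smaller position uncertainty (A) has larger momentum uncertainty.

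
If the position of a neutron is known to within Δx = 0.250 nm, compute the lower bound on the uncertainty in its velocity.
125.924 m/s

Using the Heisenberg uncertainty principle and Δp = mΔv:
ΔxΔp ≥ ℏ/2
Δx(mΔv) ≥ ℏ/2

The minimum uncertainty in velocity is:
Δv_min = ℏ/(2mΔx)
Δv_min = (1.055e-34 J·s) / (2 × 1.675e-27 kg × 2.500e-10 m)
Δv_min = 1.259e+02 m/s = 125.924 m/s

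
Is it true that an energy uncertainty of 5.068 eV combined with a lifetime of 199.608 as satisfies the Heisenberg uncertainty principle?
Yes, it satisfies the uncertainty relation.

Calculate the product ΔEΔt:
ΔE = 5.068 eV = 8.120e-19 J
ΔEΔt = (8.120e-19 J) × (1.996e-16 s)
ΔEΔt = 1.621e-34 J·s

Compare to the minimum allowed value ℏ/2:
ℏ/2 = 5.273e-35 J·s

Since ΔEΔt = 1.621e-34 J·s ≥ 5.273e-35 J·s = ℏ/2,
this satisfies the uncertainty relation.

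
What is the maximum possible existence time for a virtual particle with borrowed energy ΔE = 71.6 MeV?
4.596 ys

Using the energy-time uncertainty principle:
ΔEΔt ≥ ℏ/2

For a virtual particle borrowing energy ΔE, the maximum lifetime is:
Δt_max = ℏ/(2ΔE)

Converting energy:
ΔE = 71.6 MeV = 1.147e-11 J

Δt_max = (1.055e-34 J·s) / (2 × 1.147e-11 J)
Δt_max = 4.596e-24 s = 4.596 ys

Virtual particles with higher borrowed energy exist for shorter times.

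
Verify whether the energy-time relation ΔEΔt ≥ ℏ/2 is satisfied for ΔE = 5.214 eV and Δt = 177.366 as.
Yes, it satisfies the uncertainty relation.

Calculate the product ΔEΔt:
ΔE = 5.214 eV = 8.354e-19 J
ΔEΔt = (8.354e-19 J) × (1.774e-16 s)
ΔEΔt = 1.482e-34 J·s

Compare to the minimum allowed value ℏ/2:
ℏ/2 = 5.273e-35 J·s

Since ΔEΔt = 1.482e-34 J·s ≥ 5.273e-35 J·s = ℏ/2,
this satisfies the uncertainty relation.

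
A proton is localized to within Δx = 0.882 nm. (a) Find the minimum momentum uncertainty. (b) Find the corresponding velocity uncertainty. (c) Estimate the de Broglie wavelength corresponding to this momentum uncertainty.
(a) Δp_min = 5.978 × 10^-26 kg·m/s
(b) Δv_min = 35.742 m/s
(c) λ_dB = 11.084 nm

Step-by-step:

(a) From the uncertainty principle:
Δp_min = ℏ/(2Δx) = (1.055e-34 J·s)/(2 × 8.820e-10 m) = 5.978e-26 kg·m/s

(b) The velocity uncertainty:
Δv = Δp/m = (5.978e-26 kg·m/s)/(1.673e-27 kg) = 3.574e+01 m/s = 35.742 m/s

(c) The de Broglie wavelength for this momentum:
λ = h/p = (6.626e-34 J·s)/(5.978e-26 kg·m/s) = 1.108e-08 m = 11.084 nm

Note: The de Broglie wavelength is comparable to the localization size, as expected from wave-particle duality.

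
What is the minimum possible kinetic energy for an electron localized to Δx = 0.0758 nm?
1.658 eV

Localizing a particle requires giving it sufficient momentum uncertainty:

1. From uncertainty principle: Δp ≥ ℏ/(2Δx)
   Δp_min = (1.055e-34 J·s) / (2 × 7.580e-11 m)
   Δp_min = 6.956e-25 kg·m/s

2. This momentum uncertainty corresponds to kinetic energy:
   KE ≈ (Δp)²/(2m) = (6.956e-25)²/(2 × 9.109e-31 kg)
   KE = 2.656e-19 J = 1.658 eV

Tighter localization requires more energy.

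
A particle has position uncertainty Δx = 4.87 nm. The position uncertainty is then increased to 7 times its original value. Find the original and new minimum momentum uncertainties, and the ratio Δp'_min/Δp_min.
Original Δp_min = 1.083 × 10^-26 kg·m/s; new Δp'_min = 1.547 × 10^-27 kg·m/s; ratio Δp'_min/Δp_min = 1/7.

From the uncertainty principle ΔxΔp ≥ ℏ/2, the minimum momentum uncertainty is Δp_min = ℏ/(2Δx).

Original (Δx = 4.87 nm = 4.870e-09 m):
Δp_min = (1.055e-34 J·s)/(2 × 4.870e-09 m) = 1.083e-26 kg·m/s

When Δx → 7Δx:
Δp'_min = ℏ/(2 × 7Δx) = (1/7) × ℏ/(2Δx) = (1/7) × Δp_min
Δp'_min = 1/7 × 1.083e-26 kg·m/s = 1.547e-27 kg·m/s

Since Δp_min ∝ 1/Δx, when Δx is increased to 7 times its original value, Δp_min decreases to 1/7 of its original value.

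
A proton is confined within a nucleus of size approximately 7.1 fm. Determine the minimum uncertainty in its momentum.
7.427 × 10^-21 kg·m/s

Using the Heisenberg uncertainty principle:
ΔxΔp ≥ ℏ/2

With Δx ≈ L = 7.100e-15 m (the confinement size):
Δp_min = ℏ/(2Δx)
Δp_min = (1.055e-34 J·s) / (2 × 7.100e-15 m)
Δp_min = 7.427e-21 kg·m/s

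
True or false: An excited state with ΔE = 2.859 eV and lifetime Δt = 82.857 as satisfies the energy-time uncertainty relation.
No, it violates the uncertainty relation.

Calculate the product ΔEΔt:
ΔE = 2.859 eV = 4.581e-19 J
ΔEΔt = (4.581e-19 J) × (8.286e-17 s)
ΔEΔt = 3.795e-35 J·s

Compare to the minimum allowed value ℏ/2:
ℏ/2 = 5.273e-35 J·s

Since ΔEΔt = 3.795e-35 J·s < 5.273e-35 J·s = ℏ/2,
this violates the uncertainty relation.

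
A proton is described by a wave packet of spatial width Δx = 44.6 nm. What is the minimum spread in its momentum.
1.182 × 10^-27 kg·m/s

For a wave packet, the spatial width Δx and momentum spread Δp are related by the uncertainty principle:
ΔxΔp ≥ ℏ/2

The minimum momentum spread is:
Δp_min = ℏ/(2Δx)
Δp_min = (1.055e-34 J·s) / (2 × 4.460e-08 m)
Δp_min = 1.182e-27 kg·m/s

A wave packet cannot have both a well-defined position and well-defined momentum.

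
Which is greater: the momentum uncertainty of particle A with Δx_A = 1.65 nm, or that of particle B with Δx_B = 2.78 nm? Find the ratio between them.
Particle A has the larger minimum momentum uncertainty, by a factor of 1.68.

For each particle, the minimum momentum uncertainty is Δp_min = ℏ/(2Δx):

Particle A: Δp_A = ℏ/(2×1.650e-09 m) = 3.196e-26 kg·m/s
Particle B: Δp_B = ℏ/(2×2.780e-09 m) = 1.897e-26 kg·m/s

Ratio: Δp_A/Δp_B = 1.68

Since Δp_min ∝ 1/Δx, the particle with smaller position uncertainty (A) has larger momentum uncertainty.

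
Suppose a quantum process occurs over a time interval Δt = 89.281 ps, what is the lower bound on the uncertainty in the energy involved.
3.686 μeV

Using the energy-time uncertainty principle:
ΔEΔt ≥ ℏ/2

The minimum uncertainty in energy is:
ΔE_min = ℏ/(2Δt)
ΔE_min = (1.055e-34 J·s) / (2 × 8.928e-11 s)
ΔE_min = 5.906e-25 J = 3.686 μeV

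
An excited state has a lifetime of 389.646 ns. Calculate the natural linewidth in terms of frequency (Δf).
204.230 kHz

Using the energy-time uncertainty principle and E = hf:
ΔEΔt ≥ ℏ/2
hΔf·Δt ≥ ℏ/2

The minimum frequency uncertainty is:
Δf = ℏ/(2hτ) = 1/(4πτ)
Δf = 1/(4π × 3.896e-07 s)
Δf = 2.042e+05 Hz = 204.230 kHz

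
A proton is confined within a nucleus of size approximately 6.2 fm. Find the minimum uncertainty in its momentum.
8.505 × 10^-21 kg·m/s

Using the Heisenberg uncertainty principle:
ΔxΔp ≥ ℏ/2

With Δx ≈ L = 6.200e-15 m (the confinement size):
Δp_min = ℏ/(2Δx)
Δp_min = (1.055e-34 J·s) / (2 × 6.200e-15 m)
Δp_min = 8.505e-21 kg·m/s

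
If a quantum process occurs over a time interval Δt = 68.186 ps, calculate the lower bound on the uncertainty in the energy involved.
4.827 μeV

Using the energy-time uncertainty principle:
ΔEΔt ≥ ℏ/2

The minimum uncertainty in energy is:
ΔE_min = ℏ/(2Δt)
ΔE_min = (1.055e-34 J·s) / (2 × 6.819e-11 s)
ΔE_min = 7.733e-25 J = 4.827 μeV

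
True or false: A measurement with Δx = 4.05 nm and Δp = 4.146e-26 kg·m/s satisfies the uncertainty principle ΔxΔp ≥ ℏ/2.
Yes, it satisfies the uncertainty principle.

Calculate the product ΔxΔp:
ΔxΔp = (4.050e-09 m) × (4.146e-26 kg·m/s)
ΔxΔp = 1.679e-34 J·s

Compare to the minimum allowed value ℏ/2:
ℏ/2 = 5.273e-35 J·s

Since ΔxΔp = 1.679e-34 J·s ≥ 5.273e-35 J·s = ℏ/2,
the measurement satisfies the uncertainty principle.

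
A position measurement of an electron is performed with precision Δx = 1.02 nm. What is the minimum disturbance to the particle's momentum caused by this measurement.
5.169 × 10^-26 kg·m/s

The uncertainty principle implies that measuring position disturbs momentum:
ΔxΔp ≥ ℏ/2

When we measure position with precision Δx, we necessarily introduce a momentum uncertainty:
Δp ≥ ℏ/(2Δx)
Δp_min = (1.055e-34 J·s) / (2 × 1.020e-09 m)
Δp_min = 5.169e-26 kg·m/s

The more precisely we measure position, the greater the momentum disturbance.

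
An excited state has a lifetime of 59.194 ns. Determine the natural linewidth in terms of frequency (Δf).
1.344 MHz

Using the energy-time uncertainty principle and E = hf:
ΔEΔt ≥ ℏ/2
hΔf·Δt ≥ ℏ/2

The minimum frequency uncertainty is:
Δf = ℏ/(2hτ) = 1/(4πτ)
Δf = 1/(4π × 5.919e-08 s)
Δf = 1.344e+06 Hz = 1.344 MHz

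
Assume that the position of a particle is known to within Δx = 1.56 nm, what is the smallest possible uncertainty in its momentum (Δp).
3.380 × 10^-26 kg·m/s

Using the Heisenberg uncertainty principle:
ΔxΔp ≥ ℏ/2

The minimum uncertainty in momentum is:
Δp_min = ℏ/(2Δx)
Δp_min = (1.055e-34 J·s) / (2 × 1.560e-09 m)
Δp_min = 3.380e-26 kg·m/s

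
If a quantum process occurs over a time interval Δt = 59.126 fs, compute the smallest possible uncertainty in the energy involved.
5.566 meV

Using the energy-time uncertainty principle:
ΔEΔt ≥ ℏ/2

The minimum uncertainty in energy is:
ΔE_min = ℏ/(2Δt)
ΔE_min = (1.055e-34 J·s) / (2 × 5.913e-14 s)
ΔE_min = 8.918e-22 J = 5.566 meV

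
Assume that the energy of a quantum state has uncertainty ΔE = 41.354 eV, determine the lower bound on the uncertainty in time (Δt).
7.958 as

Using the energy-time uncertainty principle:
ΔEΔt ≥ ℏ/2

The minimum uncertainty in time is:
Δt_min = ℏ/(2ΔE)
Δt_min = (1.055e-34 J·s) / (2 × 6.626e-18 J)
Δt_min = 7.958e-18 s = 7.958 as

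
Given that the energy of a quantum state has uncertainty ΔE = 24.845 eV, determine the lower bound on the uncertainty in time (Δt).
13.246 as

Using the energy-time uncertainty principle:
ΔEΔt ≥ ℏ/2

The minimum uncertainty in time is:
Δt_min = ℏ/(2ΔE)
Δt_min = (1.055e-34 J·s) / (2 × 3.981e-18 J)
Δt_min = 1.325e-17 s = 13.246 as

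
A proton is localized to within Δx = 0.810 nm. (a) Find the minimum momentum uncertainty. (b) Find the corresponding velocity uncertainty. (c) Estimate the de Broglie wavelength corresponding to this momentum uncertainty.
(a) Δp_min = 6.510 × 10^-26 kg·m/s
(b) Δv_min = 38.919 m/s
(c) λ_dB = 10.179 nm

Step-by-step:

(a) From the uncertainty principle:
Δp_min = ℏ/(2Δx) = (1.055e-34 J·s)/(2 × 8.100e-10 m) = 6.510e-26 kg·m/s

(b) The velocity uncertainty:
Δv = Δp/m = (6.510e-26 kg·m/s)/(1.673e-27 kg) = 3.892e+01 m/s = 38.919 m/s

(c) The de Broglie wavelength for this momentum:
λ = h/p = (6.626e-34 J·s)/(6.510e-26 kg·m/s) = 1.018e-08 m = 10.179 nm

Note: The de Broglie wavelength is comparable to the localization size, as expected from wave-particle duality.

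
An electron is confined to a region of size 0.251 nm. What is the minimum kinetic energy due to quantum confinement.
151.187 meV

Using the uncertainty principle:

1. Position uncertainty: Δx ≈ 2.510e-10 m
2. Minimum momentum uncertainty: Δp = ℏ/(2Δx) = 2.101e-25 kg·m/s
3. Minimum kinetic energy:
   KE = (Δp)²/(2m) = (2.101e-25)²/(2 × 9.109e-31 kg)
   KE = 2.422e-20 J = 151.187 meV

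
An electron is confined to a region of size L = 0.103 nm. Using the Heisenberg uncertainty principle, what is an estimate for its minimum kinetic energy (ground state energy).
897.818 meV

Using the uncertainty principle to estimate ground state energy:

1. The position uncertainty is approximately the confinement size:
   Δx ≈ L = 1.030e-10 m

2. From ΔxΔp ≥ ℏ/2, the minimum momentum uncertainty is:
   Δp ≈ ℏ/(2L) = 5.119e-25 kg·m/s

3. The kinetic energy is approximately:
   KE ≈ (Δp)²/(2m) = (5.119e-25)²/(2 × 9.109e-31 kg)
   KE ≈ 1.438e-19 J = 897.818 meV

This is an order-of-magnitude estimate of the ground state energy.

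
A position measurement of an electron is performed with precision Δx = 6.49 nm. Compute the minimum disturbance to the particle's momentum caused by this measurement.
8.125 × 10^-27 kg·m/s

The uncertainty principle implies that measuring position disturbs momentum:
ΔxΔp ≥ ℏ/2

When we measure position with precision Δx, we necessarily introduce a momentum uncertainty:
Δp ≥ ℏ/(2Δx)
Δp_min = (1.055e-34 J·s) / (2 × 6.490e-09 m)
Δp_min = 8.125e-27 kg·m/s

The more precisely we measure position, the greater the momentum disturbance.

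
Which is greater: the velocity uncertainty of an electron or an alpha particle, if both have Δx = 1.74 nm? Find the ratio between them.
The electron has the larger minimum velocity uncertainty, by a ratio of 7294.3.

For both particles, Δp_min = ℏ/(2Δx) = 3.030e-26 kg·m/s (same for both).

The velocity uncertainty is Δv = Δp/m:
- electron: Δv = 3.030e-26 / 9.109e-31 = 3.327e+04 m/s = 33.267 km/s
- alpha particle: Δv = 3.030e-26 / 6.645e-27 = 4.561e+00 m/s = 4.561 m/s

Ratio: 3.327e+04 / 4.561e+00 = 7294.3

The lighter particle has larger velocity uncertainty because Δv ∝ 1/m.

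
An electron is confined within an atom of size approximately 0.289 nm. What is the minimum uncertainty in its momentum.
1.825 × 10^-25 kg·m/s

Using the Heisenberg uncertainty principle:
ΔxΔp ≥ ℏ/2

With Δx ≈ L = 2.890e-10 m (the confinement size):
Δp_min = ℏ/(2Δx)
Δp_min = (1.055e-34 J·s) / (2 × 2.890e-10 m)
Δp_min = 1.825e-25 kg·m/s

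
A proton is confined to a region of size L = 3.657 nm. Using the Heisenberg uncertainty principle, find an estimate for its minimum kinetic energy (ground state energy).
387.886 neV

Using the uncertainty principle to estimate ground state energy:

1. The position uncertainty is approximately the confinement size:
   Δx ≈ L = 3.657e-09 m

2. From ΔxΔp ≥ ℏ/2, the minimum momentum uncertainty is:
   Δp ≈ ℏ/(2L) = 1.442e-26 kg·m/s

3. The kinetic energy is approximately:
   KE ≈ (Δp)²/(2m) = (1.442e-26)²/(2 × 1.673e-27 kg)
   KE ≈ 6.215e-26 J = 387.886 neV

This is an order-of-magnitude estimate of the ground state energy.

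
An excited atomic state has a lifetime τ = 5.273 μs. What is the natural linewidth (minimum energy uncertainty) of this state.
62.413 peV

Using the energy-time uncertainty principle:
ΔEΔt ≥ ℏ/2

The lifetime τ represents the time uncertainty Δt.
The natural linewidth (minimum energy uncertainty) is:

ΔE = ℏ/(2τ)
ΔE = (1.055e-34 J·s) / (2 × 5.273e-06 s)
ΔE = 1.000e-29 J = 62.413 peV

This natural linewidth limits the precision of spectroscopic measurements.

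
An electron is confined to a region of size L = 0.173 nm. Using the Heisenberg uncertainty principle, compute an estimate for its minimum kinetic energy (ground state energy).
318.252 meV

Using the uncertainty principle to estimate ground state energy:

1. The position uncertainty is approximately the confinement size:
   Δx ≈ L = 1.730e-10 m

2. From ΔxΔp ≥ ℏ/2, the minimum momentum uncertainty is:
   Δp ≈ ℏ/(2L) = 3.048e-25 kg·m/s

3. The kinetic energy is approximately:
   KE ≈ (Δp)²/(2m) = (3.048e-25)²/(2 × 9.109e-31 kg)
   KE ≈ 5.099e-20 J = 318.252 meV

This is an order-of-magnitude estimate of the ground state energy.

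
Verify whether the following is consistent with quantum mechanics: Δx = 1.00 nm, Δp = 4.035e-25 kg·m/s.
Yes, it satisfies the uncertainty principle.

Calculate the product ΔxΔp:
ΔxΔp = (1.000e-09 m) × (4.035e-25 kg·m/s)
ΔxΔp = 4.035e-34 J·s

Compare to the minimum allowed value ℏ/2:
ℏ/2 = 5.273e-35 J·s

Since ΔxΔp = 4.035e-34 J·s ≥ 5.273e-35 J·s = ℏ/2,
the measurement satisfies the uncertainty principle.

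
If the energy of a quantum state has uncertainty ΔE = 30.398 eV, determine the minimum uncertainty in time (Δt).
10.827 as

Using the energy-time uncertainty principle:
ΔEΔt ≥ ℏ/2

The minimum uncertainty in time is:
Δt_min = ℏ/(2ΔE)
Δt_min = (1.055e-34 J·s) / (2 × 4.870e-18 J)
Δt_min = 1.083e-17 s = 10.827 as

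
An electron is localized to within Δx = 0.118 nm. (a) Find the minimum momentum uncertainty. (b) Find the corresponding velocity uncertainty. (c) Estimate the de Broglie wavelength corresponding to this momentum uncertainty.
(a) Δp_min = 4.469 × 10^-25 kg·m/s
(b) Δv_min = 490.541 km/s
(c) λ_dB = 1.483 nm

Step-by-step:

(a) From the uncertainty principle:
Δp_min = ℏ/(2Δx) = (1.055e-34 J·s)/(2 × 1.180e-10 m) = 4.469e-25 kg·m/s

(b) The velocity uncertainty:
Δv = Δp/m = (4.469e-25 kg·m/s)/(9.109e-31 kg) = 4.905e+05 m/s = 490.541 km/s

(c) The de Broglie wavelength for this momentum:
λ = h/p = (6.626e-34 J·s)/(4.469e-25 kg·m/s) = 1.483e-09 m = 1.483 nm

Note: The de Broglie wavelength is comparable to the localization size, as expected from wave-particle duality.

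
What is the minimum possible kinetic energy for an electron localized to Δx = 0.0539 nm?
3.279 eV

Localizing a particle requires giving it sufficient momentum uncertainty:

1. From uncertainty principle: Δp ≥ ℏ/(2Δx)
   Δp_min = (1.055e-34 J·s) / (2 × 5.390e-11 m)
   Δp_min = 9.783e-25 kg·m/s

2. This momentum uncertainty corresponds to kinetic energy:
   KE ≈ (Δp)²/(2m) = (9.783e-25)²/(2 × 9.109e-31 kg)
   KE = 5.253e-19 J = 3.279 eV

Tighter localization requires more energy.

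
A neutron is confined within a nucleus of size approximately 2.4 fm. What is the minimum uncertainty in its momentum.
2.197 × 10^-20 kg·m/s

Using the Heisenberg uncertainty principle:
ΔxΔp ≥ ℏ/2

With Δx ≈ L = 2.400e-15 m (the confinement size):
Δp_min = ℏ/(2Δx)
Δp_min = (1.055e-34 J·s) / (2 × 2.400e-15 m)
Δp_min = 2.197e-20 kg·m/s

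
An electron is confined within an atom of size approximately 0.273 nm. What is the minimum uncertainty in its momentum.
1.931 × 10^-25 kg·m/s

Using the Heisenberg uncertainty principle:
ΔxΔp ≥ ℏ/2

With Δx ≈ L = 2.730e-10 m (the confinement size):
Δp_min = ℏ/(2Δx)
Δp_min = (1.055e-34 J·s) / (2 × 2.730e-10 m)
Δp_min = 1.931e-25 kg·m/s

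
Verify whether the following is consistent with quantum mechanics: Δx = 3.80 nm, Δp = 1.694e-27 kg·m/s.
No, it violates the uncertainty principle (impossible measurement).

Calculate the product ΔxΔp:
ΔxΔp = (3.800e-09 m) × (1.694e-27 kg·m/s)
ΔxΔp = 6.437e-36 J·s

Compare to the minimum allowed value ℏ/2:
ℏ/2 = 5.273e-35 J·s

Since ΔxΔp = 6.437e-36 J·s < 5.273e-35 J·s = ℏ/2,
the measurement violates the uncertainty principle.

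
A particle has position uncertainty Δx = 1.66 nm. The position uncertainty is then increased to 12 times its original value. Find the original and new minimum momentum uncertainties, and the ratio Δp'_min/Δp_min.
Original Δp_min = 3.176 × 10^-26 kg·m/s; new Δp'_min = 2.647 × 10^-27 kg·m/s; ratio Δp'_min/Δp_min = 1/12.

From the uncertainty principle ΔxΔp ≥ ℏ/2, the minimum momentum uncertainty is Δp_min = ℏ/(2Δx).

Original (Δx = 1.66 nm = 1.660e-09 m):
Δp_min = (1.055e-34 J·s)/(2 × 1.660e-09 m) = 3.176e-26 kg·m/s

When Δx → 12Δx:
Δp'_min = ℏ/(2 × 12Δx) = (1/12) × ℏ/(2Δx) = (1/12) × Δp_min
Δp'_min = 1/12 × 3.176e-26 kg·m/s = 2.647e-27 kg·m/s

Since Δp_min ∝ 1/Δx, when Δx is increased to 12 times its original value, Δp_min decreases to 1/12 of its original value.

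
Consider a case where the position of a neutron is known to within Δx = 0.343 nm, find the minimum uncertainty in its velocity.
91.782 m/s

Using the Heisenberg uncertainty principle and Δp = mΔv:
ΔxΔp ≥ ℏ/2
Δx(mΔv) ≥ ℏ/2

The minimum uncertainty in velocity is:
Δv_min = ℏ/(2mΔx)
Δv_min = (1.055e-34 J·s) / (2 × 1.675e-27 kg × 3.430e-10 m)
Δv_min = 9.178e+01 m/s = 91.782 m/s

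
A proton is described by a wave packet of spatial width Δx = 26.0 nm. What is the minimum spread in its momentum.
2.028 × 10^-27 kg·m/s

For a wave packet, the spatial width Δx and momentum spread Δp are related by the uncertainty principle:
ΔxΔp ≥ ℏ/2

The minimum momentum spread is:
Δp_min = ℏ/(2Δx)
Δp_min = (1.055e-34 J·s) / (2 × 2.600e-08 m)
Δp_min = 2.028e-27 kg·m/s

A wave packet cannot have both a well-defined position and well-defined momentum.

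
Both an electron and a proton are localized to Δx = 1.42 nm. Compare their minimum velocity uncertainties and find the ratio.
The electron has the larger minimum velocity uncertainty, by a ratio of 1836.2.

For both particles, Δp_min = ℏ/(2Δx) = 3.713e-26 kg·m/s (same for both).

The velocity uncertainty is Δv = Δp/m:
- electron: Δv = 3.713e-26 / 9.109e-31 = 4.076e+04 m/s = 40.763 km/s
- proton: Δv = 3.713e-26 / 1.673e-27 = 2.220e+01 m/s = 22.200 m/s

Ratio: 4.076e+04 / 2.220e+01 = 1836.2

The lighter particle has larger velocity uncertainty because Δv ∝ 1/m.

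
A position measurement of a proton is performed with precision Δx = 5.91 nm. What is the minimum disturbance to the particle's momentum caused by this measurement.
8.922 × 10^-27 kg·m/s

The uncertainty principle implies that measuring position disturbs momentum:
ΔxΔp ≥ ℏ/2

When we measure position with precision Δx, we necessarily introduce a momentum uncertainty:
Δp ≥ ℏ/(2Δx)
Δp_min = (1.055e-34 J·s) / (2 × 5.910e-09 m)
Δp_min = 8.922e-27 kg·m/s

The more precisely we measure position, the greater the momentum disturbance.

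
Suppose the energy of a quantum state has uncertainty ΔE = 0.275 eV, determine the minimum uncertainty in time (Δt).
1.197 fs

Using the energy-time uncertainty principle:
ΔEΔt ≥ ℏ/2

The minimum uncertainty in time is:
Δt_min = ℏ/(2ΔE)
Δt_min = (1.055e-34 J·s) / (2 × 4.406e-20 J)
Δt_min = 1.197e-15 s = 1.197 fs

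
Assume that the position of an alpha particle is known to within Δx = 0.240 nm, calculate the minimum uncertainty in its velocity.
33.065 m/s

Using the Heisenberg uncertainty principle and Δp = mΔv:
ΔxΔp ≥ ℏ/2
Δx(mΔv) ≥ ℏ/2

The minimum uncertainty in velocity is:
Δv_min = ℏ/(2mΔx)
Δv_min = (1.055e-34 J·s) / (2 × 6.645e-27 kg × 2.400e-10 m)
Δv_min = 3.306e+01 m/s = 33.065 m/s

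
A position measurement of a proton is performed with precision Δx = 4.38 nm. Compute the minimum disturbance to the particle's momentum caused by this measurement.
1.204 × 10^-26 kg·m/s

The uncertainty principle implies that measuring position disturbs momentum:
ΔxΔp ≥ ℏ/2

When we measure position with precision Δx, we necessarily introduce a momentum uncertainty:
Δp ≥ ℏ/(2Δx)
Δp_min = (1.055e-34 J·s) / (2 × 4.380e-09 m)
Δp_min = 1.204e-26 kg·m/s

The more precisely we measure position, the greater the momentum disturbance.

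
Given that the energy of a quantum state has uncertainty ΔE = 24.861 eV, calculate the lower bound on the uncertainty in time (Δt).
13.238 as

Using the energy-time uncertainty principle:
ΔEΔt ≥ ℏ/2

The minimum uncertainty in time is:
Δt_min = ℏ/(2ΔE)
Δt_min = (1.055e-34 J·s) / (2 × 3.983e-18 J)
Δt_min = 1.324e-17 s = 13.238 as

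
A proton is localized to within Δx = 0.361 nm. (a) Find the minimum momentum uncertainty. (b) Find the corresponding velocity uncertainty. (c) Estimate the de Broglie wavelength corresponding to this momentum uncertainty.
(a) Δp_min = 1.461 × 10^-25 kg·m/s
(b) Δv_min = 87.326 m/s
(c) λ_dB = 4.536 nm

Step-by-step:

(a) From the uncertainty principle:
Δp_min = ℏ/(2Δx) = (1.055e-34 J·s)/(2 × 3.610e-10 m) = 1.461e-25 kg·m/s

(b) The velocity uncertainty:
Δv = Δp/m = (1.461e-25 kg·m/s)/(1.673e-27 kg) = 8.733e+01 m/s = 87.326 m/s

(c) The de Broglie wavelength for this momentum:
λ = h/p = (6.626e-34 J·s)/(1.461e-25 kg·m/s) = 4.536e-09 m = 4.536 nm

Note: The de Broglie wavelength is comparable to the localization size, as expected from wave-particle duality.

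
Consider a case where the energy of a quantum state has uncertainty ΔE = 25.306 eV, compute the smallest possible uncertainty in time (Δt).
13.005 as

Using the energy-time uncertainty principle:
ΔEΔt ≥ ℏ/2

The minimum uncertainty in time is:
Δt_min = ℏ/(2ΔE)
Δt_min = (1.055e-34 J·s) / (2 × 4.054e-18 J)
Δt_min = 1.301e-17 s = 13.005 as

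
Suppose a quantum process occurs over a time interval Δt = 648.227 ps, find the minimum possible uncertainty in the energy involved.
507.702 neV

Using the energy-time uncertainty principle:
ΔEΔt ≥ ℏ/2

The minimum uncertainty in energy is:
ΔE_min = ℏ/(2Δt)
ΔE_min = (1.055e-34 J·s) / (2 × 6.482e-10 s)
ΔE_min = 8.134e-26 J = 507.702 neV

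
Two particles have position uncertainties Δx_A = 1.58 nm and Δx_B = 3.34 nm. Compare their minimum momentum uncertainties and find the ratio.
Particle A has the larger minimum momentum uncertainty, by a factor of 2.11.

For each particle, the minimum momentum uncertainty is Δp_min = ℏ/(2Δx):

Particle A: Δp_A = ℏ/(2×1.580e-09 m) = 3.337e-26 kg·m/s
Particle B: Δp_B = ℏ/(2×3.340e-09 m) = 1.579e-26 kg·m/s

Ratio: Δp_A/Δp_B = 2.11

Since Δp_min ∝ 1/Δx, the particle with smaller position uncertainty (A) has larger momentum uncertainty.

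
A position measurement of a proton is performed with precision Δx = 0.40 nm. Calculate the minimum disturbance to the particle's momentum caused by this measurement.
1.318 × 10^-25 kg·m/s

The uncertainty principle implies that measuring position disturbs momentum:
ΔxΔp ≥ ℏ/2

When we measure position with precision Δx, we necessarily introduce a momentum uncertainty:
Δp ≥ ℏ/(2Δx)
Δp_min = (1.055e-34 J·s) / (2 × 4.000e-10 m)
Δp_min = 1.318e-25 kg·m/s

The more precisely we measure position, the greater the momentum disturbance.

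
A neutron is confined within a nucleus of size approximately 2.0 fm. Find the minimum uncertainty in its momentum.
2.636 × 10^-20 kg·m/s

Using the Heisenberg uncertainty principle:
ΔxΔp ≥ ℏ/2

With Δx ≈ L = 2.000e-15 m (the confinement size):
Δp_min = ℏ/(2Δx)
Δp_min = (1.055e-34 J·s) / (2 × 2.000e-15 m)
Δp_min = 2.636e-20 kg·m/s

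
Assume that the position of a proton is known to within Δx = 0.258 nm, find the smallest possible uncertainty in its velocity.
122.188 m/s

Using the Heisenberg uncertainty principle and Δp = mΔv:
ΔxΔp ≥ ℏ/2
Δx(mΔv) ≥ ℏ/2

The minimum uncertainty in velocity is:
Δv_min = ℏ/(2mΔx)
Δv_min = (1.055e-34 J·s) / (2 × 1.673e-27 kg × 2.580e-10 m)
Δv_min = 1.222e+02 m/s = 122.188 m/s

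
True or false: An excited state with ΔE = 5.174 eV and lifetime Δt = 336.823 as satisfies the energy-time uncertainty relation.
Yes, it satisfies the uncertainty relation.

Calculate the product ΔEΔt:
ΔE = 5.174 eV = 8.290e-19 J
ΔEΔt = (8.290e-19 J) × (3.368e-16 s)
ΔEΔt = 2.792e-34 J·s

Compare to the minimum allowed value ℏ/2:
ℏ/2 = 5.273e-35 J·s

Since ΔEΔt = 2.792e-34 J·s ≥ 5.273e-35 J·s = ℏ/2,
this satisfies the uncertainty relation.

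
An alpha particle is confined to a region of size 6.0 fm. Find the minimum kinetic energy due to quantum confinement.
36.272 keV

Using the uncertainty principle:

1. Position uncertainty: Δx ≈ 6.000e-15 m
2. Minimum momentum uncertainty: Δp = ℏ/(2Δx) = 8.788e-21 kg·m/s
3. Minimum kinetic energy:
   KE = (Δp)²/(2m) = (8.788e-21)²/(2 × 6.645e-27 kg)
   KE = 5.811e-15 J = 36.272 keV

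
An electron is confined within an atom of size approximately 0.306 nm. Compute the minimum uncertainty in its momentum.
1.723 × 10^-25 kg·m/s

Using the Heisenberg uncertainty principle:
ΔxΔp ≥ ℏ/2

With Δx ≈ L = 3.060e-10 m (the confinement size):
Δp_min = ℏ/(2Δx)
Δp_min = (1.055e-34 J·s) / (2 × 3.060e-10 m)
Δp_min = 1.723e-25 kg·m/s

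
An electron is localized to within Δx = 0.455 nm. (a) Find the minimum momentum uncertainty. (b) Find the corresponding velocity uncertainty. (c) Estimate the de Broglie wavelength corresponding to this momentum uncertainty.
(a) Δp_min = 1.159 × 10^-25 kg·m/s
(b) Δv_min = 127.217 km/s
(c) λ_dB = 5.718 nm

Step-by-step:

(a) From the uncertainty principle:
Δp_min = ℏ/(2Δx) = (1.055e-34 J·s)/(2 × 4.550e-10 m) = 1.159e-25 kg·m/s

(b) The velocity uncertainty:
Δv = Δp/m = (1.159e-25 kg·m/s)/(9.109e-31 kg) = 1.272e+05 m/s = 127.217 km/s

(c) The de Broglie wavelength for this momentum:
λ = h/p = (6.626e-34 J·s)/(1.159e-25 kg·m/s) = 5.718e-09 m = 5.718 nm

Note: The de Broglie wavelength is comparable to the localization size, as expected from wave-particle duality.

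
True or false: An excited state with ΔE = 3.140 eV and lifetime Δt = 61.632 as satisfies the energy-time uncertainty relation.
No, it violates the uncertainty relation.

Calculate the product ΔEΔt:
ΔE = 3.140 eV = 5.031e-19 J
ΔEΔt = (5.031e-19 J) × (6.163e-17 s)
ΔEΔt = 3.101e-35 J·s

Compare to the minimum allowed value ℏ/2:
ℏ/2 = 5.273e-35 J·s

Since ΔEΔt = 3.101e-35 J·s < 5.273e-35 J·s = ℏ/2,
this violates the uncertainty relation.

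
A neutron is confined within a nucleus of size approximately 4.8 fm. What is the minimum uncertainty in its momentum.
1.099 × 10^-20 kg·m/s

Using the Heisenberg uncertainty principle:
ΔxΔp ≥ ℏ/2

With Δx ≈ L = 4.800e-15 m (the confinement size):
Δp_min = ℏ/(2Δx)
Δp_min = (1.055e-34 J·s) / (2 × 4.800e-15 m)
Δp_min = 1.099e-20 kg·m/s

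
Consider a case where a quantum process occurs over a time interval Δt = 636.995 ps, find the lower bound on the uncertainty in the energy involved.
516.654 neV

Using the energy-time uncertainty principle:
ΔEΔt ≥ ℏ/2

The minimum uncertainty in energy is:
ΔE_min = ℏ/(2Δt)
ΔE_min = (1.055e-34 J·s) / (2 × 6.370e-10 s)
ΔE_min = 8.278e-26 J = 516.654 neV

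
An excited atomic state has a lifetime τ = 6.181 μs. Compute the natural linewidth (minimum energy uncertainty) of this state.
53.245 peV

Using the energy-time uncertainty principle:
ΔEΔt ≥ ℏ/2

The lifetime τ represents the time uncertainty Δt.
The natural linewidth (minimum energy uncertainty) is:

ΔE = ℏ/(2τ)
ΔE = (1.055e-34 J·s) / (2 × 6.181e-06 s)
ΔE = 8.531e-30 J = 53.245 peV

This natural linewidth limits the precision of spectroscopic measurements.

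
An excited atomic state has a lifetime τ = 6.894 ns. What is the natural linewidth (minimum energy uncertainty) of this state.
47.738 neV

Using the energy-time uncertainty principle:
ΔEΔt ≥ ℏ/2

The lifetime τ represents the time uncertainty Δt.
The natural linewidth (minimum energy uncertainty) is:

ΔE = ℏ/(2τ)
ΔE = (1.055e-34 J·s) / (2 × 6.894e-09 s)
ΔE = 7.648e-27 J = 47.738 neV

This natural linewidth limits the precision of spectroscopic measurements.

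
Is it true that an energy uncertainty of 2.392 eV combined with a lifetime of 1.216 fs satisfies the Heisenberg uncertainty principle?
Yes, it satisfies the uncertainty relation.

Calculate the product ΔEΔt:
ΔE = 2.392 eV = 3.832e-19 J
ΔEΔt = (3.832e-19 J) × (1.216e-15 s)
ΔEΔt = 4.660e-34 J·s

Compare to the minimum allowed value ℏ/2:
ℏ/2 = 5.273e-35 J·s

Since ΔEΔt = 4.660e-34 J·s ≥ 5.273e-35 J·s = ℏ/2,
this satisfies the uncertainty relation.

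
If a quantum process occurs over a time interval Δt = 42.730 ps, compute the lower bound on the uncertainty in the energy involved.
7.702 μeV

Using the energy-time uncertainty principle:
ΔEΔt ≥ ℏ/2

The minimum uncertainty in energy is:
ΔE_min = ℏ/(2Δt)
ΔE_min = (1.055e-34 J·s) / (2 × 4.273e-11 s)
ΔE_min = 1.234e-24 J = 7.702 μeV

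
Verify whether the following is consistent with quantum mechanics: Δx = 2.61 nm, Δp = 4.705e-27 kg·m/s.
No, it violates the uncertainty principle (impossible measurement).

Calculate the product ΔxΔp:
ΔxΔp = (2.610e-09 m) × (4.705e-27 kg·m/s)
ΔxΔp = 1.228e-35 J·s

Compare to the minimum allowed value ℏ/2:
ℏ/2 = 5.273e-35 J·s

Since ΔxΔp = 1.228e-35 J·s < 5.273e-35 J·s = ℏ/2,
the measurement violates the uncertainty principle.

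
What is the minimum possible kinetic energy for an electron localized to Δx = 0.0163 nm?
35.850 eV

Localizing a particle requires giving it sufficient momentum uncertainty:

1. From uncertainty principle: Δp ≥ ℏ/(2Δx)
   Δp_min = (1.055e-34 J·s) / (2 × 1.630e-11 m)
   Δp_min = 3.235e-24 kg·m/s

2. This momentum uncertainty corresponds to kinetic energy:
   KE ≈ (Δp)²/(2m) = (3.235e-24)²/(2 × 9.109e-31 kg)
   KE = 5.744e-18 J = 35.850 eV

Tighter localization requires more energy.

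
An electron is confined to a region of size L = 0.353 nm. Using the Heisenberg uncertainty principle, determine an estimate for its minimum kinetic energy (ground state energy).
76.439 meV

Using the uncertainty principle to estimate ground state energy:

1. The position uncertainty is approximately the confinement size:
   Δx ≈ L = 3.530e-10 m

2. From ΔxΔp ≥ ℏ/2, the minimum momentum uncertainty is:
   Δp ≈ ℏ/(2L) = 1.494e-25 kg·m/s

3. The kinetic energy is approximately:
   KE ≈ (Δp)²/(2m) = (1.494e-25)²/(2 × 9.109e-31 kg)
   KE ≈ 1.225e-20 J = 76.439 meV

This is an order-of-magnitude estimate of the ground state energy.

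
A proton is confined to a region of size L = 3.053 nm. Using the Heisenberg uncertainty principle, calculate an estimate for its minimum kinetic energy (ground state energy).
556.545 neV

Using the uncertainty principle to estimate ground state energy:

1. The position uncertainty is approximately the confinement size:
   Δx ≈ L = 3.053e-09 m

2. From ΔxΔp ≥ ℏ/2, the minimum momentum uncertainty is:
   Δp ≈ ℏ/(2L) = 1.727e-26 kg·m/s

3. The kinetic energy is approximately:
   KE ≈ (Δp)²/(2m) = (1.727e-26)²/(2 × 1.673e-27 kg)
   KE ≈ 8.917e-26 J = 556.545 neV

This is an order-of-magnitude estimate of the ground state energy.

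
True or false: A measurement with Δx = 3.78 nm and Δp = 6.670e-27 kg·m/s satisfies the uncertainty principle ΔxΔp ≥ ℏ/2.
No, it violates the uncertainty principle (impossible measurement).

Calculate the product ΔxΔp:
ΔxΔp = (3.780e-09 m) × (6.670e-27 kg·m/s)
ΔxΔp = 2.521e-35 J·s

Compare to the minimum allowed value ℏ/2:
ℏ/2 = 5.273e-35 J·s

Since ΔxΔp = 2.521e-35 J·s < 5.273e-35 J·s = ℏ/2,
the measurement violates the uncertainty principle.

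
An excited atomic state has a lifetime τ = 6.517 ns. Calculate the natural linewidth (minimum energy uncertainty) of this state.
50.500 neV

Using the energy-time uncertainty principle:
ΔEΔt ≥ ℏ/2

The lifetime τ represents the time uncertainty Δt.
The natural linewidth (minimum energy uncertainty) is:

ΔE = ℏ/(2τ)
ΔE = (1.055e-34 J·s) / (2 × 6.517e-09 s)
ΔE = 8.091e-27 J = 50.500 neV

This natural linewidth limits the precision of spectroscopic measurements.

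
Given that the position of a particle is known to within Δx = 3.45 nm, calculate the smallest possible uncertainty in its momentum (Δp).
1.528 × 10^-26 kg·m/s

Using the Heisenberg uncertainty principle:
ΔxΔp ≥ ℏ/2

The minimum uncertainty in momentum is:
Δp_min = ℏ/(2Δx)
Δp_min = (1.055e-34 J·s) / (2 × 3.450e-09 m)
Δp_min = 1.528e-26 kg·m/s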